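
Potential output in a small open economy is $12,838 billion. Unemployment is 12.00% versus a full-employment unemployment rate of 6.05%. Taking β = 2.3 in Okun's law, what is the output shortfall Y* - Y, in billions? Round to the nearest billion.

Output gap = -2.3 × (12 - 6.05) = -2.3 × 5.95 = -13.685%.
Actual GDP ≈ 12838 × 0.86315 ≈ 11081 billion, so the shortfall is 12838 - 11081 = 1757 billion.

$1,757 billion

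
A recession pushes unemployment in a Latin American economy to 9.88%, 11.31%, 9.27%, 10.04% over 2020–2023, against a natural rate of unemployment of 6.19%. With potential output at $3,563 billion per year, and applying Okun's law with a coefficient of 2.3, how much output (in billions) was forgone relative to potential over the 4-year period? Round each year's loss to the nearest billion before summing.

$1,290 billion

Year 2020: gap = -2.3 × (9.88 - 6.19) = -8.487%, loss ≈ 3563 × 8.487/100 ≈ 302.
Year 2021: gap = -2.3 × (11.31 - 6.19) = -11.776%, loss ≈ 3563 × 11.776/100 ≈ 420.
Year 2022: gap = -2.3 × (9.27 - 6.19) = -7.084%, loss ≈ 3563 × 7.084/100 ≈ 252.
Year 2023: gap = -2.3 × (10.04 - 6.19) = -8.855%, loss ≈ 3563 × 8.855/100 ≈ 316.
Total lost output = 302 + 420 + 252 + 316 = 1290 billion.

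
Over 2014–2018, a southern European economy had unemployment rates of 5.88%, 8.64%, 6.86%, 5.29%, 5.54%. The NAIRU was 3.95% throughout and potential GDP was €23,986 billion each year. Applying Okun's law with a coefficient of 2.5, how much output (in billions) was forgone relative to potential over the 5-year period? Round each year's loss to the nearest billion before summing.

Year 2014: gap = -2.5 × (5.88 - 3.95) = -4.825%, loss ≈ 23986 × 4.825/100 ≈ 1157.
Year 2015: gap = -2.5 × (8.64 - 3.95) = -11.725%, loss ≈ 23986 × 11.725/100 ≈ 2812.
Year 2016: gap = -2.5 × (6.86 - 3.95) = -7.275%, loss ≈ 23986 × 7.275/100 ≈ 1745.
Year 2017: gap = -2.5 × (5.29 - 3.95) = -3.35%, loss ≈ 23986 × 3.35/100 ≈ 804.
Year 2018: gap = -2.5 × (5.54 - 3.95) = -3.975%, loss ≈ 23986 × 3.975/100 ≈ 953.
Total lost output = 1157 + 2812 + 1745 + 804 + 953 = 7471 billion.

€7,471 billion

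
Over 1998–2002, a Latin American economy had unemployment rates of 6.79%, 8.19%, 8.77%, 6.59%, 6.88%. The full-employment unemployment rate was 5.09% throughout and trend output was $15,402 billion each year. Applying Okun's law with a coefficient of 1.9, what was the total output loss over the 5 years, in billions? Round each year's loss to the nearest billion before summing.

$3,444 billion

Year 1998: gap = -1.9 × (6.79 - 5.09) = -3.23%, loss ≈ 15402 × 3.23/100 ≈ 497.
Year 1999: gap = -1.9 × (8.19 - 5.09) = -5.89%, loss ≈ 15402 × 5.89/100 ≈ 907.
Year 2000: gap = -1.9 × (8.77 - 5.09) = -6.992%, loss ≈ 15402 × 6.992/100 ≈ 1077.
Year 2001: gap = -1.9 × (6.59 - 5.09) = -2.85%, loss ≈ 15402 × 2.85/100 ≈ 439.
Year 2002: gap = -1.9 × (6.88 - 5.09) = -3.401%, loss ≈ 15402 × 3.401/100 ≈ 524.
Total lost output = 497 + 907 + 1077 + 439 + 524 = 3444 billion.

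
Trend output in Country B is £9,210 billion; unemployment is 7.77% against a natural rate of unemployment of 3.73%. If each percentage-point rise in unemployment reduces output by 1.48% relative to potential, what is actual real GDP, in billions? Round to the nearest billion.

Unemployment gap = 7.77 - 3.73 = 4.04 points, so the output gap is -1.48 × 4.04 = -5.9792%.
Actual GDP = 9210 × (1 - 5.9792/100) = 9210 × 0.940208 ≈ 8659 billion.

£8,659 billion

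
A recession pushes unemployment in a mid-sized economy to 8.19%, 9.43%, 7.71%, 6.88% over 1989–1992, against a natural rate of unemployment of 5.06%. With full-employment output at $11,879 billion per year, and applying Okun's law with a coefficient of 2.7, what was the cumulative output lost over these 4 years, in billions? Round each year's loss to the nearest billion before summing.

$3,840 billion

Year 1989: gap = -2.7 × (8.19 - 5.06) = -8.451%, loss ≈ 11879 × 8.451/100 ≈ 1004.
Year 1990: gap = -2.7 × (9.43 - 5.06) = -11.799%, loss ≈ 11879 × 11.799/100 ≈ 1402.
Year 1991: gap = -2.7 × (7.71 - 5.06) = -7.155%, loss ≈ 11879 × 7.155/100 ≈ 850.
Year 1992: gap = -2.7 × (6.88 - 5.06) = -4.914%, loss ≈ 11879 × 4.914/100 ≈ 584.
Total lost output = 1004 + 1402 + 850 + 584 = 3840 billion.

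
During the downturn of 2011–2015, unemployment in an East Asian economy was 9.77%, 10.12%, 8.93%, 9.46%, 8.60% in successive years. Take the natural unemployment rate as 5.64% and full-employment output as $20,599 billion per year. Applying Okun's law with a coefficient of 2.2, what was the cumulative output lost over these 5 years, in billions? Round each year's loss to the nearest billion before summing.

Year 2011: gap = -2.2 × (9.77 - 5.64) = -9.086%, loss ≈ 20599 × 9.086/100 ≈ 1872.
Year 2012: gap = -2.2 × (10.12 - 5.64) = -9.856%, loss ≈ 20599 × 9.856/100 ≈ 2030.
Year 2013: gap = -2.2 × (8.93 - 5.64) = -7.238%, loss ≈ 20599 × 7.238/100 ≈ 1491.
Year 2014: gap = -2.2 × (9.46 - 5.64) = -8.404%, loss ≈ 20599 × 8.404/100 ≈ 1731.
Year 2015: gap = -2.2 × (8.6 - 5.64) = -6.512%, loss ≈ 20599 × 6.512/100 ≈ 1341.
Total lost output = 1872 + 2030 + 1491 + 1731 + 1341 = 8465 billion.

$8,465 billion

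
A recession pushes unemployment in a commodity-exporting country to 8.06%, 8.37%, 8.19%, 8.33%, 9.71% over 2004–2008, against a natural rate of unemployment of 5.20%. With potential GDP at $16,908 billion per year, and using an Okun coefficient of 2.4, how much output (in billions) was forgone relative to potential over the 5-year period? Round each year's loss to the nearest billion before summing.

$6,760 billion

Year 2004: gap = -2.4 × (8.06 - 5.2) = -6.864%, loss ≈ 16908 × 6.864/100 ≈ 1161.
Year 2005: gap = -2.4 × (8.37 - 5.2) = -7.608%, loss ≈ 16908 × 7.608/100 ≈ 1286.
Year 2006: gap = -2.4 × (8.19 - 5.2) = -7.176%, loss ≈ 16908 × 7.176/100 ≈ 1213.
Year 2007: gap = -2.4 × (8.33 - 5.2) = -7.512%, loss ≈ 16908 × 7.512/100 ≈ 1270.
Year 2008: gap = -2.4 × (9.71 - 5.2) = -10.824%, loss ≈ 16908 × 10.824/100 ≈ 1830.
Total lost output = 1161 + 1286 + 1213 + 1270 + 1830 = 6760 billion.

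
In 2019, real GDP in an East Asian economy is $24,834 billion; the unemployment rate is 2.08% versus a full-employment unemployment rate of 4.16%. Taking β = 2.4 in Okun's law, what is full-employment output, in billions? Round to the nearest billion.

$23,653 billion

Unemployment gap = 2.08 - 4.16 = -2.08 points, so output gap = -2.4 × (-2.08) = 4.992%.
Since Y = Y* × (1 + gap/100), Y* = 24834/1.04992 ≈ 23653 billion.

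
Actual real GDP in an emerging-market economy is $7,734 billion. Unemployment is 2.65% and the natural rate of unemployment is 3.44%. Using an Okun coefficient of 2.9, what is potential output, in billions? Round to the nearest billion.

$7,561 billion

Unemployment gap = 2.65 - 3.44 = -0.79 points, so output gap = -2.9 × (-0.79) = 2.291%.
Since Y = Y* × (1 + gap/100), Y* = 7734/1.02291 ≈ 7561 billion.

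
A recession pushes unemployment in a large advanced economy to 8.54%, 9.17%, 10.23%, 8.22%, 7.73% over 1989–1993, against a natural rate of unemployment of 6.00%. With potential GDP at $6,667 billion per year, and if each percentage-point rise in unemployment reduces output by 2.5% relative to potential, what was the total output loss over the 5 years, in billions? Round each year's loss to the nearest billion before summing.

$2,314 billion

Year 1989: gap = -2.5 × (8.54 - 6) = -6.35%, loss ≈ 6667 × 6.35/100 ≈ 423.
Year 1990: gap = -2.5 × (9.17 - 6) = -7.925%, loss ≈ 6667 × 7.925/100 ≈ 528.
Year 1991: gap = -2.5 × (10.23 - 6) = -10.575%, loss ≈ 6667 × 10.575/100 ≈ 705.
Year 1992: gap = -2.5 × (8.22 - 6) = -5.55%, loss ≈ 6667 × 5.55/100 ≈ 370.
Year 1993: gap = -2.5 × (7.73 - 6) = -4.325%, loss ≈ 6667 × 4.325/100 ≈ 288.
Total lost output = 423 + 528 + 705 + 370 + 288 = 2314 billion.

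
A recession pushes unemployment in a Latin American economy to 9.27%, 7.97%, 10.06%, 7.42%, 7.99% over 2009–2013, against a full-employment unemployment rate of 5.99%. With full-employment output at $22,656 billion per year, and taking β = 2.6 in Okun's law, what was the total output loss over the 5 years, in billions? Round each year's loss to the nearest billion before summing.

Year 2009: gap = -2.6 × (9.27 - 5.99) = -8.528%, loss ≈ 22656 × 8.528/100 ≈ 1932.
Year 2010: gap = -2.6 × (7.97 - 5.99) = -5.148%, loss ≈ 22656 × 5.148/100 ≈ 1166.
Year 2011: gap = -2.6 × (10.06 - 5.99) = -10.582%, loss ≈ 22656 × 10.582/100 ≈ 2397.
Year 2012: gap = -2.6 × (7.42 - 5.99) = -3.718%, loss ≈ 22656 × 3.718/100 ≈ 842.
Year 2013: gap = -2.6 × (7.99 - 5.99) = -5.2%, loss ≈ 22656 × 5.2/100 ≈ 1178.
Total lost output = 1932 + 1166 + 2397 + 842 + 1178 = 7515 billion.

$7,515 billion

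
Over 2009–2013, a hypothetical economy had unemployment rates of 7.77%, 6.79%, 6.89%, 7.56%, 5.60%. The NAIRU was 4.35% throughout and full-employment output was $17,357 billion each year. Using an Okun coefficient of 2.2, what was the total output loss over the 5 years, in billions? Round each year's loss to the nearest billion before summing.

Year 2009: gap = -2.2 × (7.77 - 4.35) = -7.524%, loss ≈ 17357 × 7.524/100 ≈ 1306.
Year 2010: gap = -2.2 × (6.79 - 4.35) = -5.368%, loss ≈ 17357 × 5.368/100 ≈ 932.
Year 2011: gap = -2.2 × (6.89 - 4.35) = -5.588%, loss ≈ 17357 × 5.588/100 ≈ 970.
Year 2012: gap = -2.2 × (7.56 - 4.35) = -7.062%, loss ≈ 17357 × 7.062/100 ≈ 1226.
Year 2013: gap = -2.2 × (5.6 - 4.35) = -2.75%, loss ≈ 17357 × 2.75/100 ≈ 477.
Total lost output = 1306 + 932 + 970 + 1226 + 477 = 4911 billion.

$4,911 billion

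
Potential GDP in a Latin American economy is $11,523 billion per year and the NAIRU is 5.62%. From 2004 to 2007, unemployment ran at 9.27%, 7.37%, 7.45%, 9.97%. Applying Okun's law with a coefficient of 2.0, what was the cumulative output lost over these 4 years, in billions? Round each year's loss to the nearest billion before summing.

$2,669 billion

Year 2004: gap = -2.0 × (9.27 - 5.62) = -7.3%, loss ≈ 11523 × 7.3/100 ≈ 841.
Year 2005: gap = -2.0 × (7.37 - 5.62) = -3.5%, loss ≈ 11523 × 3.5/100 ≈ 403.
Year 2006: gap = -2.0 × (7.45 - 5.62) = -3.66%, loss ≈ 11523 × 3.66/100 ≈ 422.
Year 2007: gap = -2.0 × (9.97 - 5.62) = -8.7%, loss ≈ 11523 × 8.7/100 ≈ 1003.
Total lost output = 841 + 403 + 422 + 1003 = 2669 billion.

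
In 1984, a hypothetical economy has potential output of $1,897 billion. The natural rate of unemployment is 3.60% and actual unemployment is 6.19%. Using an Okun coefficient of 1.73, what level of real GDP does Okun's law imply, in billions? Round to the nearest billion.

$1,812 billion

Unemployment gap = 6.19 - 3.6 = 2.59 points, so the output gap is -1.73 × 2.59 = -4.4807%.
Actual GDP = 1897 × (1 - 4.4807/100) = 1897 × 0.955193 ≈ 1812 billion.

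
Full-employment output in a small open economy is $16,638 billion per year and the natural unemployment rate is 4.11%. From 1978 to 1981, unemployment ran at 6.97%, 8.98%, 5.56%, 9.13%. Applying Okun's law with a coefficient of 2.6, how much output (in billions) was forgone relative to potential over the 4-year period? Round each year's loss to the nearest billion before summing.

Year 1978: gap = -2.6 × (6.97 - 4.11) = -7.436%, loss ≈ 16638 × 7.436/100 ≈ 1237.
Year 1979: gap = -2.6 × (8.98 - 4.11) = -12.662%, loss ≈ 16638 × 12.662/100 ≈ 2107.
Year 1980: gap = -2.6 × (5.56 - 4.11) = -3.77%, loss ≈ 16638 × 3.77/100 ≈ 627.
Year 1981: gap = -2.6 × (9.13 - 4.11) = -13.052%, loss ≈ 16638 × 13.052/100 ≈ 2172.
Total lost output = 1237 + 2107 + 627 + 2172 = 6143 billion.

$6,143 billion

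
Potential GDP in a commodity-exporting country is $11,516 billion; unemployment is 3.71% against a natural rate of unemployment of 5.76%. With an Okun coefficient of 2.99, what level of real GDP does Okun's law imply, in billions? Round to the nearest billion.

Unemployment gap = 3.71 - 5.76 = -2.05 points, so the output gap is -2.99 × (-2.05) = 6.1295%.
Actual GDP = 11516 × (1 + 6.1295/100) = 11516 × 1.061295 ≈ 12222 billion.

$12,222 billion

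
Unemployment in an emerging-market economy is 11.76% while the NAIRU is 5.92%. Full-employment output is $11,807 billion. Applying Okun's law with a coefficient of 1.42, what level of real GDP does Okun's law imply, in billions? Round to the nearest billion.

Unemployment gap = 11.76 - 5.92 = 5.84 points, so the output gap is -1.42 × 5.84 = -8.2928%.
Actual GDP = 11807 × (1 - 8.2928/100) = 11807 × 0.917072 ≈ 10828 billion.

$10,828 billion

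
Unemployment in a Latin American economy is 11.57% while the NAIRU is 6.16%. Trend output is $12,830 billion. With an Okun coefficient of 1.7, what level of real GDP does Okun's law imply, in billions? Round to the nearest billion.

$11,650 billion

Unemployment gap = 11.57 - 6.16 = 5.41 points, so the output gap is -1.7 × 5.41 = -9.197%.
Actual GDP = 12830 × (1 - 9.197/100) = 12830 × 0.90803 ≈ 11650 billion.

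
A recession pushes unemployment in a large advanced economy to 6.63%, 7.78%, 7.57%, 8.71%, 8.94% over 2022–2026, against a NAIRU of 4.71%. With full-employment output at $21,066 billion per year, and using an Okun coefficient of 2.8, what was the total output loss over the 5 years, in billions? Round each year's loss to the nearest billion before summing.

$9,485 billion

Year 2022: gap = -2.8 × (6.63 - 4.71) = -5.376%, loss ≈ 21066 × 5.376/100 ≈ 1133.
Year 2023: gap = -2.8 × (7.78 - 4.71) = -8.596%, loss ≈ 21066 × 8.596/100 ≈ 1811.
Year 2024: gap = -2.8 × (7.57 - 4.71) = -8.008%, loss ≈ 21066 × 8.008/100 ≈ 1687.
Year 2025: gap = -2.8 × (8.71 - 4.71) = -11.2%, loss ≈ 21066 × 11.2/100 ≈ 2359.
Year 2026: gap = -2.8 × (8.94 - 4.71) = -11.844%, loss ≈ 21066 × 11.844/100 ≈ 2495.
Total lost output = 1133 + 1811 + 1687 + 2359 + 2495 = 9485 billion.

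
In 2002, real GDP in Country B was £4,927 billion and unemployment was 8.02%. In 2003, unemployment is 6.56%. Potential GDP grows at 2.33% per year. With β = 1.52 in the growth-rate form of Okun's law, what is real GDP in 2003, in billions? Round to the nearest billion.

£5,151 billion

Δu = 6.56 - 8.02 = -1.46 points.
Okun's law (growth form): g_Y = g_Y* - β × Δu = 2.33 - 1.52 × (-1.46) = 2.33 + 2.2192 = 4.5492%.
Real GDP in the next year = 4927 × (1 + 4.5492/100) = 4927 × 1.045492 ≈ 5151 billion.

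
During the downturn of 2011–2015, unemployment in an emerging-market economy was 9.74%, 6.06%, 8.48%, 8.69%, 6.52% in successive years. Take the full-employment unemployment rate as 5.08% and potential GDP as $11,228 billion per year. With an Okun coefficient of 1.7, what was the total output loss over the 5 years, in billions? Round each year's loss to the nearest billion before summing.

$2,689 billion

Year 2011: gap = -1.7 × (9.74 - 5.08) = -7.922%, loss ≈ 11228 × 7.922/100 ≈ 889.
Year 2012: gap = -1.7 × (6.06 - 5.08) = -1.666%, loss ≈ 11228 × 1.666/100 ≈ 187.
Year 2013: gap = -1.7 × (8.48 - 5.08) = -5.78%, loss ≈ 11228 × 5.78/100 ≈ 649.
Year 2014: gap = -1.7 × (8.69 - 5.08) = -6.137%, loss ≈ 11228 × 6.137/100 ≈ 689.
Year 2015: gap = -1.7 × (6.52 - 5.08) = -2.448%, loss ≈ 11228 × 2.448/100 ≈ 275.
Total lost output = 889 + 187 + 649 + 689 + 275 = 2689 billion.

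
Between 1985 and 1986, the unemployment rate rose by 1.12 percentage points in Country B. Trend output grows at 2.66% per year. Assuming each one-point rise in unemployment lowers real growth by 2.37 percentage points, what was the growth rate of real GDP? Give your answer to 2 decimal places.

0.01%

Growth-rate Okun's law: g_Y = g_Y* - β × Δu.
g_Y = 2.66 - 2.37 × (1.12) = 2.66 - 2.6544 = 0.0056%, i.e. 0.01% to 2 d.p.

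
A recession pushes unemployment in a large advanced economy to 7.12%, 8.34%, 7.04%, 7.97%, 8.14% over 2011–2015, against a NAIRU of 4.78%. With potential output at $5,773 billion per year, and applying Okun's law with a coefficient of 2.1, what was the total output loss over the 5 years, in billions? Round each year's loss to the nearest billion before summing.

$1,784 billion

Year 2011: gap = -2.1 × (7.12 - 4.78) = -4.914%, loss ≈ 5773 × 4.914/100 ≈ 284.
Year 2012: gap = -2.1 × (8.34 - 4.78) = -7.476%, loss ≈ 5773 × 7.476/100 ≈ 432.
Year 2013: gap = -2.1 × (7.04 - 4.78) = -4.746%, loss ≈ 5773 × 4.746/100 ≈ 274.
Year 2014: gap = -2.1 × (7.97 - 4.78) = -6.699%, loss ≈ 5773 × 6.699/100 ≈ 387.
Year 2015: gap = -2.1 × (8.14 - 4.78) = -7.056%, loss ≈ 5773 × 7.056/100 ≈ 407.
Total lost output = 284 + 432 + 274 + 387 + 407 = 1784 billion.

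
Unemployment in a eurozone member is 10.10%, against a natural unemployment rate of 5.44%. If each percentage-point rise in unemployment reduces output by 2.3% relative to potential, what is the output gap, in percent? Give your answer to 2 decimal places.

-10.72%

The unemployment gap is 10.1 - 5.44 = 4.66 percentage points.
Okun's law gives an output gap of -2.3 × 4.66 = -10.718%, i.e. 10.72% below potential.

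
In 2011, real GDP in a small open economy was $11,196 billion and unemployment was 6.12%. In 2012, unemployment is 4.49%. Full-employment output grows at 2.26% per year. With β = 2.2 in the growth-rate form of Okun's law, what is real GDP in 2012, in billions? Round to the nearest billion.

Δu = 4.49 - 6.12 = -1.63 points.
Okun's law (growth form): g_Y = g_Y* - β × Δu = 2.26 - 2.2 × (-1.63) = 2.26 + 3.586 = 5.846%.
Real GDP in the next year = 11196 × (1 + 5.846/100) = 11196 × 1.05846 ≈ 11851 billion.

$11,851 billion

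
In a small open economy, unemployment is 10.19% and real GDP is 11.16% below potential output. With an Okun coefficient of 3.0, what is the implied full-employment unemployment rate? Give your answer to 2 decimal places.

6.47%

From Okun's law, u - u* = -(output gap)/β = -(-11.16)/3.0 = 3.72 points.
So u* = 10.19 - 3.72 = 6.47%.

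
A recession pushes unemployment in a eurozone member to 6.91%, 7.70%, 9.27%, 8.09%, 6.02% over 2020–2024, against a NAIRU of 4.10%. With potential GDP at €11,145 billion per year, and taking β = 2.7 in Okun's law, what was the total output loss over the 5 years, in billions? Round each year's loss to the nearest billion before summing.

€5,264 billion

Year 2020: gap = -2.7 × (6.91 - 4.1) = -7.587%, loss ≈ 11145 × 7.587/100 ≈ 846.
Year 2021: gap = -2.7 × (7.7 - 4.1) = -9.72%, loss ≈ 11145 × 9.72/100 ≈ 1083.
Year 2022: gap = -2.7 × (9.27 - 4.1) = -13.959%, loss ≈ 11145 × 13.959/100 ≈ 1556.
Year 2023: gap = -2.7 × (8.09 - 4.1) = -10.773%, loss ≈ 11145 × 10.773/100 ≈ 1201.
Year 2024: gap = -2.7 × (6.02 - 4.1) = -5.184%, loss ≈ 11145 × 5.184/100 ≈ 578.
Total lost output = 846 + 1083 + 1556 + 1201 + 578 = 5264 billion.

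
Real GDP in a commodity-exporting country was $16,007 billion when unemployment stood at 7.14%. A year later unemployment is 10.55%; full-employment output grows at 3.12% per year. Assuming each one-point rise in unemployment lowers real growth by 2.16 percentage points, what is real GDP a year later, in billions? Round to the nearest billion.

$15,327 billion

Δu = 10.55 - 7.14 = 3.41 points.
Okun's law (growth form): g_Y = g_Y* - β × Δu = 3.12 - 2.16 × (3.41) = 3.12 - 7.3656 = -4.2456%.
Real GDP in the next year = 16007 × (1 - 4.2456/100) = 16007 × 0.957544 ≈ 15327 billion.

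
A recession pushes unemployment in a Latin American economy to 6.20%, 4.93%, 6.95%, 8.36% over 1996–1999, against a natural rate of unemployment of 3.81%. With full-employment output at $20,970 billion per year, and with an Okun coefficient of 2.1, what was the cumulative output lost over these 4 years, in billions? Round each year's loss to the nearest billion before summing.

$4,932 billion

Year 1996: gap = -2.1 × (6.2 - 3.81) = -5.019%, loss ≈ 20970 × 5.019/100 ≈ 1052.
Year 1997: gap = -2.1 × (4.93 - 3.81) = -2.352%, loss ≈ 20970 × 2.352/100 ≈ 493.
Year 1998: gap = -2.1 × (6.95 - 3.81) = -6.594%, loss ≈ 20970 × 6.594/100 ≈ 1383.
Year 1999: gap = -2.1 × (8.36 - 3.81) = -9.555%, loss ≈ 20970 × 9.555/100 ≈ 2004.
Total lost output = 1052 + 493 + 1383 + 2004 = 4932 billion.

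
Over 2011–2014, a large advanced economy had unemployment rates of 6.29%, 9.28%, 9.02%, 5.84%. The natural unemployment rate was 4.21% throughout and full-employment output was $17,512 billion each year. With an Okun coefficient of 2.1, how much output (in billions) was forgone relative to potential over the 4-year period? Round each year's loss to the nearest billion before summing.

Year 2011: gap = -2.1 × (6.29 - 4.21) = -4.368%, loss ≈ 17512 × 4.368/100 ≈ 765.
Year 2012: gap = -2.1 × (9.28 - 4.21) = -10.647%, loss ≈ 17512 × 10.647/100 ≈ 1865.
Year 2013: gap = -2.1 × (9.02 - 4.21) = -10.101%, loss ≈ 17512 × 10.101/100 ≈ 1769.
Year 2014: gap = -2.1 × (5.84 - 4.21) = -3.423%, loss ≈ 17512 × 3.423/100 ≈ 599.
Total lost output = 765 + 1865 + 1769 + 599 = 4998 billion.

$4,998 billion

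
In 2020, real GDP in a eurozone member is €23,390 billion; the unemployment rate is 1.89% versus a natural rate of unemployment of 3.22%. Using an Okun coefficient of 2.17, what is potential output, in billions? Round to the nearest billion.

€22,734 billion

Unemployment gap = 1.89 - 3.22 = -1.33 points, so output gap = -2.17 × (-1.33) = 2.8861%.
Since Y = Y* × (1 + gap/100), Y* = 23390/1.028861 ≈ 22734 billion.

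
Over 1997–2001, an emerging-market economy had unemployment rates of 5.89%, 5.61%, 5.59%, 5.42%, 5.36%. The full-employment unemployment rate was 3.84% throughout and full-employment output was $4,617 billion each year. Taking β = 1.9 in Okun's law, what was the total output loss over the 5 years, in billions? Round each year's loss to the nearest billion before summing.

$761 billion

Year 1997: gap = -1.9 × (5.89 - 3.84) = -3.895%, loss ≈ 4617 × 3.895/100 ≈ 180.
Year 1998: gap = -1.9 × (5.61 - 3.84) = -3.363%, loss ≈ 4617 × 3.363/100 ≈ 155.
Year 1999: gap = -1.9 × (5.59 - 3.84) = -3.325%, loss ≈ 4617 × 3.325/100 ≈ 154.
Year 2000: gap = -1.9 × (5.42 - 3.84) = -3.002%, loss ≈ 4617 × 3.002/100 ≈ 139.
Year 2001: gap = -1.9 × (5.36 - 3.84) = -2.888%, loss ≈ 4617 × 2.888/100 ≈ 133.
Total lost output = 180 + 155 + 154 + 139 + 133 = 761 billion.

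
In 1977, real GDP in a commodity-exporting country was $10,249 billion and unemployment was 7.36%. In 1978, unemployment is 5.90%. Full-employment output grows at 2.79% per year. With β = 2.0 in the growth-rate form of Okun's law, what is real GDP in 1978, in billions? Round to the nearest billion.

$10,834 billion

Δu = 5.9 - 7.36 = -1.46 points.
Okun's law (growth form): g_Y = g_Y* - β × Δu = 2.79 - 2.0 × (-1.46) = 2.79 + 2.92 = 5.71%.
Real GDP in the next year = 10249 × (1 + 5.71/100) = 10249 × 1.0571 ≈ 10834 billion.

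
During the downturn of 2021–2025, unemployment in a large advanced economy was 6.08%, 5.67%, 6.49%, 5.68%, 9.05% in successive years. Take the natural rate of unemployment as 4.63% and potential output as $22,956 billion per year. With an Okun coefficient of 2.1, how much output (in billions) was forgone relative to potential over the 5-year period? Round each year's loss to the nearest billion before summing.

Year 2021: gap = -2.1 × (6.08 - 4.63) = -3.045%, loss ≈ 22956 × 3.045/100 ≈ 699.
Year 2022: gap = -2.1 × (5.67 - 4.63) = -2.184%, loss ≈ 22956 × 2.184/100 ≈ 501.
Year 2023: gap = -2.1 × (6.49 - 4.63) = -3.906%, loss ≈ 22956 × 3.906/100 ≈ 897.
Year 2024: gap = -2.1 × (5.68 - 4.63) = -2.205%, loss ≈ 22956 × 2.205/100 ≈ 506.
Year 2025: gap = -2.1 × (9.05 - 4.63) = -9.282%, loss ≈ 22956 × 9.282/100 ≈ 2131.
Total lost output = 699 + 501 + 897 + 506 + 2131 = 4734 billion.

$4,734 billion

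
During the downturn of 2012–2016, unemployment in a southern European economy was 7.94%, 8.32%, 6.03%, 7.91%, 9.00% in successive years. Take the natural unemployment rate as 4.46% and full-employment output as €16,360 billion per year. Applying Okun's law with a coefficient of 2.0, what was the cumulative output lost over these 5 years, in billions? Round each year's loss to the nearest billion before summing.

Year 2012: gap = -2.0 × (7.94 - 4.46) = -6.96%, loss ≈ 16360 × 6.96/100 ≈ 1139.
Year 2013: gap = -2.0 × (8.32 - 4.46) = -7.72%, loss ≈ 16360 × 7.72/100 ≈ 1263.
Year 2014: gap = -2.0 × (6.03 - 4.46) = -3.14%, loss ≈ 16360 × 3.14/100 ≈ 514.
Year 2015: gap = -2.0 × (7.91 - 4.46) = -6.9%, loss ≈ 16360 × 6.9/100 ≈ 1129.
Year 2016: gap = -2.0 × (9 - 4.46) = -9.08%, loss ≈ 16360 × 9.08/100 ≈ 1485.
Total lost output = 1139 + 1263 + 514 + 1129 + 1485 = 5530 billion.

€5,530 billion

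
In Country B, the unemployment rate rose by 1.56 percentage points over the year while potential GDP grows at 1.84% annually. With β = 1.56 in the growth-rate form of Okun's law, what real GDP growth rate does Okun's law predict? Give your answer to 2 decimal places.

-0.59%

Growth-rate Okun's law: g_Y = g_Y* - β × Δu.
g_Y = 1.84 - 1.56 × (1.56) = 1.84 - 2.4336 = -0.5936%, i.e. -0.59% to 2 d.p.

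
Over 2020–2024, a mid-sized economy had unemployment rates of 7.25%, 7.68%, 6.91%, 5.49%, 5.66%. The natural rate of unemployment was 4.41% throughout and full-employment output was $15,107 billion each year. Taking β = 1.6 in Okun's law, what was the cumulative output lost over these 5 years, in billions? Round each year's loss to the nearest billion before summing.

$2,643 billion

Year 2020: gap = -1.6 × (7.25 - 4.41) = -4.544%, loss ≈ 15107 × 4.544/100 ≈ 686.
Year 2021: gap = -1.6 × (7.68 - 4.41) = -5.232%, loss ≈ 15107 × 5.232/100 ≈ 790.
Year 2022: gap = -1.6 × (6.91 - 4.41) = -4%, loss ≈ 15107 × 4/100 ≈ 604.
Year 2023: gap = -1.6 × (5.49 - 4.41) = -1.728%, loss ≈ 15107 × 1.728/100 ≈ 261.
Year 2024: gap = -1.6 × (5.66 - 4.41) = -2%, loss ≈ 15107 × 2/100 ≈ 302.
Total lost output = 686 + 790 + 604 + 261 + 302 = 2643 billion.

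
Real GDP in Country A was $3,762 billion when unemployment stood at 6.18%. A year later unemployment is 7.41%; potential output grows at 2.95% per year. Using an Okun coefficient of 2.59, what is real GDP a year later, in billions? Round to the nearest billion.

Δu = 7.41 - 6.18 = 1.23 points.
Okun's law (growth form): g_Y = g_Y* - β × Δu = 2.95 - 2.59 × (1.23) = 2.95 - 3.1857 = -0.2357%.
Real GDP in the next year = 3762 × (1 - 0.2357/100) = 3762 × 0.997643 ≈ 3753 billion.

$3,753 billion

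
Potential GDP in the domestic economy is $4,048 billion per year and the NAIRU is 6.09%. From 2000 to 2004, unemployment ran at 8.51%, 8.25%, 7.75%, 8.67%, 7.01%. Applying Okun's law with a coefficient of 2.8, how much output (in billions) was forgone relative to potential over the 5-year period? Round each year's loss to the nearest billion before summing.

Year 2000: gap = -2.8 × (8.51 - 6.09) = -6.776%, loss ≈ 4048 × 6.776/100 ≈ 274.
Year 2001: gap = -2.8 × (8.25 - 6.09) = -6.048%, loss ≈ 4048 × 6.048/100 ≈ 245.
Year 2002: gap = -2.8 × (7.75 - 6.09) = -4.648%, loss ≈ 4048 × 4.648/100 ≈ 188.
Year 2003: gap = -2.8 × (8.67 - 6.09) = -7.224%, loss ≈ 4048 × 7.224/100 ≈ 292.
Year 2004: gap = -2.8 × (7.01 - 6.09) = -2.576%, loss ≈ 4048 × 2.576/100 ≈ 104.
Total lost output = 274 + 245 + 188 + 292 + 104 = 1103 billion.

$1,103 billion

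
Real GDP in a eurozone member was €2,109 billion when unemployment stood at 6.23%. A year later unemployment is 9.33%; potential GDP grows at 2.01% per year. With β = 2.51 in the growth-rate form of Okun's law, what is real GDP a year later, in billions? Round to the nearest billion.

Δu = 9.33 - 6.23 = 3.1 points.
Okun's law (growth form): g_Y = g_Y* - β × Δu = 2.01 - 2.51 × (3.10) = 2.01 - 7.781 = -5.771%.
Real GDP in the next year = 2109 × (1 - 5.771/100) = 2109 × 0.94229 ≈ 1987 billion.

€1,987 billion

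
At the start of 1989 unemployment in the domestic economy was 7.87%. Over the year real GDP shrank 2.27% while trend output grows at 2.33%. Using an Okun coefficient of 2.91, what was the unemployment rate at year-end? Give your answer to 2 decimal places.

Growth-rate Okun's law: g_Y = g_Y* - β × Δu, so Δu = (g_Y* - g_Y)/β.
Δu = (2.33 + 2.27)/2.91 = 4.6/2.91 = 1.58 percentage points.
Year-end unemployment = 7.87 + 1.58 = 9.45%.

9.45%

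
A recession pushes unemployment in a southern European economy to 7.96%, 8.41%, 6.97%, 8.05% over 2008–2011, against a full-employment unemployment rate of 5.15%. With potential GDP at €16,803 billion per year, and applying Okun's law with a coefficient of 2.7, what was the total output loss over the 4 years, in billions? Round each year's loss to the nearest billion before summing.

Year 2008: gap = -2.7 × (7.96 - 5.15) = -7.587%, loss ≈ 16803 × 7.587/100 ≈ 1275.
Year 2009: gap = -2.7 × (8.41 - 5.15) = -8.802%, loss ≈ 16803 × 8.802/100 ≈ 1479.
Year 2010: gap = -2.7 × (6.97 - 5.15) = -4.914%, loss ≈ 16803 × 4.914/100 ≈ 826.
Year 2011: gap = -2.7 × (8.05 - 5.15) = -7.83%, loss ≈ 16803 × 7.83/100 ≈ 1316.
Total lost output = 1275 + 1479 + 826 + 1316 = 4896 billion.

€4,896 billion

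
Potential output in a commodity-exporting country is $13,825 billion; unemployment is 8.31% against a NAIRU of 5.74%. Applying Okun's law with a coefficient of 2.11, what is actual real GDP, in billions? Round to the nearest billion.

$13,075 billion

Unemployment gap = 8.31 - 5.74 = 2.57 points, so the output gap is -2.11 × 2.57 = -5.4227%.
Actual GDP = 13825 × (1 - 5.4227/100) = 13825 × 0.945773 ≈ 13075 billion.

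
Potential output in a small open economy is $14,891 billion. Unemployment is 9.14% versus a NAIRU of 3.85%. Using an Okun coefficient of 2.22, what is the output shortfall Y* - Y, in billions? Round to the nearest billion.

Output gap = -2.22 × (9.14 - 3.85) = -2.22 × 5.29 = -11.7438%.
Actual GDP ≈ 14891 × 0.882562 ≈ 13142 billion, so the shortfall is 14891 - 13142 = 1749 billion.

$1,749 billion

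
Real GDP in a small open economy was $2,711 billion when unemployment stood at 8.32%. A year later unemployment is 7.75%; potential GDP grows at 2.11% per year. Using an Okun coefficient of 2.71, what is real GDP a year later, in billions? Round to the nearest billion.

$2,810 billion

Δu = 7.75 - 8.32 = -0.57 points.
Okun's law (growth form): g_Y = g_Y* - β × Δu = 2.11 - 2.71 × (-0.57) = 2.11 + 1.5447 = 3.6547%.
Real GDP in the next year = 2711 × (1 + 3.6547/100) = 2711 × 1.036547 ≈ 2810 billion.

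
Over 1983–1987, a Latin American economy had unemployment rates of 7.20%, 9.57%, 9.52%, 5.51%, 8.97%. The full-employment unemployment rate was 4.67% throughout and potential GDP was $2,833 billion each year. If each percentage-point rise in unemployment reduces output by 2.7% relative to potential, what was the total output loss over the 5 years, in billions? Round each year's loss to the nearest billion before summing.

$1,333 billion

Year 1983: gap = -2.7 × (7.2 - 4.67) = -6.831%, loss ≈ 2833 × 6.831/100 ≈ 194.
Year 1984: gap = -2.7 × (9.57 - 4.67) = -13.23%, loss ≈ 2833 × 13.23/100 ≈ 375.
Year 1985: gap = -2.7 × (9.52 - 4.67) = -13.095%, loss ≈ 2833 × 13.095/100 ≈ 371.
Year 1986: gap = -2.7 × (5.51 - 4.67) = -2.268%, loss ≈ 2833 × 2.268/100 ≈ 64.
Year 1987: gap = -2.7 × (8.97 - 4.67) = -11.61%, loss ≈ 2833 × 11.61/100 ≈ 329.
Total lost output = 194 + 375 + 371 + 64 + 329 = 1333 billion.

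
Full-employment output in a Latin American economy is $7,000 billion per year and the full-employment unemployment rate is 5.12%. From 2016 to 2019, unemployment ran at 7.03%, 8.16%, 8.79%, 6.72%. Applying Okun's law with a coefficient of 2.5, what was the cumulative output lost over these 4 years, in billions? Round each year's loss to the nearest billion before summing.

$1,788 billion

Year 2016: gap = -2.5 × (7.03 - 5.12) = -4.775%, loss ≈ 7000 × 4.775/100 ≈ 334.
Year 2017: gap = -2.5 × (8.16 - 5.12) = -7.6%, loss ≈ 7000 × 7.6/100 ≈ 532.
Year 2018: gap = -2.5 × (8.79 - 5.12) = -9.175%, loss ≈ 7000 × 9.175/100 ≈ 642.
Year 2019: gap = -2.5 × (6.72 - 5.12) = -4%, loss ≈ 7000 × 4/100 ≈ 280.
Total lost output = 334 + 532 + 642 + 280 = 1788 billion.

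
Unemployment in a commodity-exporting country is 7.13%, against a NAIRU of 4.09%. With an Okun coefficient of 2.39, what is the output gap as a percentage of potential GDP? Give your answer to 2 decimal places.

The unemployment gap is 7.13 - 4.09 = 3.04 percentage points.
Okun's law gives an output gap of -2.39 × 3.04 = -7.2656%, i.e. 7.27% below potential.

-7.27%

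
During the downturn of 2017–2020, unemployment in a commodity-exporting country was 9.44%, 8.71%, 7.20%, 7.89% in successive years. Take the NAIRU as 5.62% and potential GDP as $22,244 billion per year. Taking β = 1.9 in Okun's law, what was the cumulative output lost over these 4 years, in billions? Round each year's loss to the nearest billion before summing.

Year 2017: gap = -1.9 × (9.44 - 5.62) = -7.258%, loss ≈ 22244 × 7.258/100 ≈ 1614.
Year 2018: gap = -1.9 × (8.71 - 5.62) = -5.871%, loss ≈ 22244 × 5.871/100 ≈ 1306.
Year 2019: gap = -1.9 × (7.2 - 5.62) = -3.002%, loss ≈ 22244 × 3.002/100 ≈ 668.
Year 2020: gap = -1.9 × (7.89 - 5.62) = -4.313%, loss ≈ 22244 × 4.313/100 ≈ 959.
Total lost output = 1614 + 1306 + 668 + 959 = 4547 billion.

$4,547 billion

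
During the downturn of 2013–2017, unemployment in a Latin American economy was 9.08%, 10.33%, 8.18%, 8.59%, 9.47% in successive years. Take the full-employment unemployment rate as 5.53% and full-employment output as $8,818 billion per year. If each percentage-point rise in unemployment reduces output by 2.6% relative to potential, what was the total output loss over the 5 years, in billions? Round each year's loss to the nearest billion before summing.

$4,127 billion

Year 2013: gap = -2.6 × (9.08 - 5.53) = -9.23%, loss ≈ 8818 × 9.23/100 ≈ 814.
Year 2014: gap = -2.6 × (10.33 - 5.53) = -12.48%, loss ≈ 8818 × 12.48/100 ≈ 1100.
Year 2015: gap = -2.6 × (8.18 - 5.53) = -6.89%, loss ≈ 8818 × 6.89/100 ≈ 608.
Year 2016: gap = -2.6 × (8.59 - 5.53) = -7.956%, loss ≈ 8818 × 7.956/100 ≈ 702.
Year 2017: gap = -2.6 × (9.47 - 5.53) = -10.244%, loss ≈ 8818 × 10.244/100 ≈ 903.
Total lost output = 814 + 1100 + 608 + 702 + 903 = 4127 billion.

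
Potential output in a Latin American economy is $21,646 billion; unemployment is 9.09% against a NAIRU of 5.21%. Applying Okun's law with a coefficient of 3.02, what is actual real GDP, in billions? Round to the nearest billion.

Unemployment gap = 9.09 - 5.21 = 3.88 points, so the output gap is -3.02 × 3.88 = -11.7176%.
Actual GDP = 21646 × (1 - 11.7176/100) = 21646 × 0.882824 ≈ 19110 billion.

$19,110 billion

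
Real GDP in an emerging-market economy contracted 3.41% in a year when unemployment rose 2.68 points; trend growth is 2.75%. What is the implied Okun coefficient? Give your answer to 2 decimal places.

β ≈ 2.30

Growth form: g_Y = g_Y* - β × Δu, so β = (g_Y* - g_Y)/Δu.
β = (2.75 + 3.41)/2.68 = 6.16/2.68 = 2.30.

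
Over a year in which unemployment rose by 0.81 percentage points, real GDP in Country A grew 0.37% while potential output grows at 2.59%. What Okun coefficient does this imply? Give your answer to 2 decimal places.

β ≈ 2.74

Growth form: g_Y = g_Y* - β × Δu, so β = (g_Y* - g_Y)/Δu.
β = (2.59 - 0.37)/0.81 = 2.22/0.81 = 2.74.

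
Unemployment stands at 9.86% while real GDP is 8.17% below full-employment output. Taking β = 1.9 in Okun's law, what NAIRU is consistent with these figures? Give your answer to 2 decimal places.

From Okun's law, u - u* = -(output gap)/β = -(-8.17)/1.9 = 4.3 points.
So u* = 9.86 - 4.3 = 5.56%.

5.56%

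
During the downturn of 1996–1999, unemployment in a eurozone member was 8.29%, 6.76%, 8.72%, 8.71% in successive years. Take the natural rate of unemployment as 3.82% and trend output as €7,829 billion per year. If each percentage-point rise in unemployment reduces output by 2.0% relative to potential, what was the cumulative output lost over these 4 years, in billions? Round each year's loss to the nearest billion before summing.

Year 1996: gap = -2.0 × (8.29 - 3.82) = -8.94%, loss ≈ 7829 × 8.94/100 ≈ 700.
Year 1997: gap = -2.0 × (6.76 - 3.82) = -5.88%, loss ≈ 7829 × 5.88/100 ≈ 460.
Year 1998: gap = -2.0 × (8.72 - 3.82) = -9.8%, loss ≈ 7829 × 9.8/100 ≈ 767.
Year 1999: gap = -2.0 × (8.71 - 3.82) = -9.78%, loss ≈ 7829 × 9.78/100 ≈ 766.
Total lost output = 700 + 460 + 767 + 766 = 2693 billion.

€2,693 billion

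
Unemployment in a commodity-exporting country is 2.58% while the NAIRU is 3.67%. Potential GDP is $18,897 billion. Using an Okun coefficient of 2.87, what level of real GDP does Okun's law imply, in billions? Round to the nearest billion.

Unemployment gap = 2.58 - 3.67 = -1.09 points, so the output gap is -2.87 × (-1.09) = 3.1283%.
Actual GDP = 18897 × (1 + 3.1283/100) = 18897 × 1.031283 ≈ 19488 billion.

$19,488 billion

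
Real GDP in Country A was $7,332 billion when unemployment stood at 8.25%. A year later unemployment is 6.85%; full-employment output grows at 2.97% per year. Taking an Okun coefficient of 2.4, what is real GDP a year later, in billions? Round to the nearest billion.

Δu = 6.85 - 8.25 = -1.4 points.
Okun's law (growth form): g_Y = g_Y* - β × Δu = 2.97 - 2.4 × (-1.40) = 2.97 + 3.36 = 6.33%.
Real GDP in the next year = 7332 × (1 + 6.33/100) = 7332 × 1.0633 ≈ 7796 billion.

$7,796 billion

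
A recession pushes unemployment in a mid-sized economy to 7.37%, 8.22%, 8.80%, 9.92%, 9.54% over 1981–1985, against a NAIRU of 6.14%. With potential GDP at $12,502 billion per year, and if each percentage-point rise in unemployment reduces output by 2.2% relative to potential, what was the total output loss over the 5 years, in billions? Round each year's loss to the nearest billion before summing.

Year 1981: gap = -2.2 × (7.37 - 6.14) = -2.706%, loss ≈ 12502 × 2.706/100 ≈ 338.
Year 1982: gap = -2.2 × (8.22 - 6.14) = -4.576%, loss ≈ 12502 × 4.576/100 ≈ 572.
Year 1983: gap = -2.2 × (8.8 - 6.14) = -5.852%, loss ≈ 12502 × 5.852/100 ≈ 732.
Year 1984: gap = -2.2 × (9.92 - 6.14) = -8.316%, loss ≈ 12502 × 8.316/100 ≈ 1040.
Year 1985: gap = -2.2 × (9.54 - 6.14) = -7.48%, loss ≈ 12502 × 7.48/100 ≈ 935.
Total lost output = 338 + 572 + 732 + 1040 + 935 = 3617 billion.

$3,617 billion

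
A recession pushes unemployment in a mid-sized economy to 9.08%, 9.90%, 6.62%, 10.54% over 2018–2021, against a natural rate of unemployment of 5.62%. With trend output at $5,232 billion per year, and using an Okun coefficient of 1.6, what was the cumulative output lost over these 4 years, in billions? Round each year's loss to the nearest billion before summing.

Year 2018: gap = -1.6 × (9.08 - 5.62) = -5.536%, loss ≈ 5232 × 5.536/100 ≈ 290.
Year 2019: gap = -1.6 × (9.9 - 5.62) = -6.848%, loss ≈ 5232 × 6.848/100 ≈ 358.
Year 2020: gap = -1.6 × (6.62 - 5.62) = -1.6%, loss ≈ 5232 × 1.6/100 ≈ 84.
Year 2021: gap = -1.6 × (10.54 - 5.62) = -7.872%, loss ≈ 5232 × 7.872/100 ≈ 412.
Total lost output = 290 + 358 + 84 + 412 = 1144 billion.

$1,144 billion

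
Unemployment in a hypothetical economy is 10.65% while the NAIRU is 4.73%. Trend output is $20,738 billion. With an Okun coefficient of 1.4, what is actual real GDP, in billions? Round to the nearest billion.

$19,019 billion

Unemployment gap = 10.65 - 4.73 = 5.92 points, so the output gap is -1.4 × 5.92 = -8.288%.
Actual GDP = 20738 × (1 - 8.288/100) = 20738 × 0.91712 ≈ 19019 billion.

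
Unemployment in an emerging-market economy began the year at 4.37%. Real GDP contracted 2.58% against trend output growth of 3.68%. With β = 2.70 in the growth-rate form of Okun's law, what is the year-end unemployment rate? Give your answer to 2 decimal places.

6.69%

Growth-rate Okun's law: g_Y = g_Y* - β × Δu, so Δu = (g_Y* - g_Y)/β.
Δu = (3.68 + 2.58)/2.70 = 6.26/2.70 = 2.32 percentage points.
Year-end unemployment = 4.37 + 2.32 = 6.69%.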